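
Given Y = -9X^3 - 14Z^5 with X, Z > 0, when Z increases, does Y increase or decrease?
Y decreases

Taking the partial derivative:
∂Y/∂Z = -70Z^4

∂Y/∂Z = -70Z^4 < 0 (assuming positive values)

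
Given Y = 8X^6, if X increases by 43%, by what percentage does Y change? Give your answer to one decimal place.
755.1%

For Y = 8X^6:
If X → X(1 + 0.43)
Then Y → Y · (1 + 0.43)^6
     ≈ Y · 8.5510

Percentage change = ((1 + 0.43)^6 − 1) × 100% ≈ 755.1%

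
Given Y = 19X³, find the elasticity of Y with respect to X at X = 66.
Elasticity = 3

Elasticity = (dY/dX) · (X/Y)

dY/dX = 57·X²
At X = 66: dY/dX = 248292, Y = 5462424

Elasticity = 248292 · (66 / 5462424) = 3

Interpretation: for a small percentage change in X, the percentage change in Y is approximately 3.00 times as large.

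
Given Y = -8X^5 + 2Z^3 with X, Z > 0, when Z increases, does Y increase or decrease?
Y increases

Taking the partial derivative:
∂Y/∂Z = 6Z^2

∂Y/∂Z = 6Z^2 > 0 (assuming positive values)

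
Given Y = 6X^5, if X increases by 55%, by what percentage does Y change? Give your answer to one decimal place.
794.7%

For Y = 6X^5:
If X → X(1 + 0.55)
Then Y → Y · (1 + 0.55)^5
     ≈ Y · 8.9466

Percentage change = ((1 + 0.55)^5 − 1) × 100% ≈ 794.7%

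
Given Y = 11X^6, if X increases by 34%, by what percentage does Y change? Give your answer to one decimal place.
478.9%

For Y = 11X^6:
If X → X(1 + 0.34)
Then Y → Y · (1 + 0.34)^6
     ≈ Y · 5.7893

Percentage change = ((1 + 0.34)^6 − 1) × 100% ≈ 478.9%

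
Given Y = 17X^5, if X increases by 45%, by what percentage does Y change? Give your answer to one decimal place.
541.0%

For Y = 17X^5:
If X → X(1 + 0.45)
Then Y → Y · (1 + 0.45)^5
     ≈ Y · 6.4097

Percentage change = ((1 + 0.45)^5 − 1) × 100% ≈ 541.0%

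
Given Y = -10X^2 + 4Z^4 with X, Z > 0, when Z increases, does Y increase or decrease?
Y increases

Taking the partial derivative:
∂Y/∂Z = 16Z^3

∂Y/∂Z = 16Z^3 > 0 (assuming positive values)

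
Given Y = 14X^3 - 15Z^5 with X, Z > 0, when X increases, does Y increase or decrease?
Y increases

Taking the partial derivative:
∂Y/∂X = 42X^2

∂Y/∂X = 42X^2 > 0 (assuming positive values)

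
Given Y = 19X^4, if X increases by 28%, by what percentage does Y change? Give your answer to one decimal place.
168.4%

For Y = 19X^4:
If X → X(1 + 0.28)
Then Y → Y · (1 + 0.28)^4
     ≈ Y · 2.6844

Percentage change = ((1 + 0.28)^4 − 1) × 100% ≈ 168.4%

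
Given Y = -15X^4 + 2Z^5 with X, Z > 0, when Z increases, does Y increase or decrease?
Y increases

Taking the partial derivative:
∂Y/∂Z = 10Z^4

∂Y/∂Z = 10Z^4 > 0 (assuming positive values)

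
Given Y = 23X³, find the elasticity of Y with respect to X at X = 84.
Elasticity = 3

Elasticity = (dY/dX) · (X/Y)

dY/dX = 69·X²
At X = 84: dY/dX = 486864, Y = 13632192

Elasticity = 486864 · (84 / 13632192) = 3

Interpretation: for a small percentage change in X, the percentage change in Y is approximately 3.00 times as large.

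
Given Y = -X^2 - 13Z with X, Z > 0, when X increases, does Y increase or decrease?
Y decreases

Taking the partial derivative:
∂Y/∂X = -2X

∂Y/∂X = -2X < 0 (assuming positive values)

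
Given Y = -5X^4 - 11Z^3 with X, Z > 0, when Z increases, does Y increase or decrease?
Y decreases

Taking the partial derivative:
∂Y/∂Z = -33Z^2

∂Y/∂Z = -33Z^2 < 0 (assuming positive values)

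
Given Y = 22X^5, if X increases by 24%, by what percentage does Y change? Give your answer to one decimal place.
193.2%

For Y = 22X^5:
If X → X(1 + 0.24)
Then Y → Y · (1 + 0.24)^5
     ≈ Y · 2.9316

Percentage change = ((1 + 0.24)^5 − 1) × 100% ≈ 193.2%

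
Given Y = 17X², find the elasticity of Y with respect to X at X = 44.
Elasticity = 2

Elasticity = (dY/dX) · (X/Y)

dY/dX = 34·X
At X = 44: dY/dX = 1496, Y = 32912

Elasticity = 1496 · (44 / 32912) = 2

Interpretation: for a small percentage change in X, the percentage change in Y is approximately 2.00 times as large.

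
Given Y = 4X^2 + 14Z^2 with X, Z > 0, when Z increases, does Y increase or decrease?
Y increases

Taking the partial derivative:
∂Y/∂Z = 28Z

∂Y/∂Z = 28Z > 0 (assuming positive values)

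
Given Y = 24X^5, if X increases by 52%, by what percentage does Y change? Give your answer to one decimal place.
711.4%

For Y = 24X^5:
If X → X(1 + 0.52)
Then Y → Y · (1 + 0.52)^5
     ≈ Y · 8.1137

Percentage change = ((1 + 0.52)^5 − 1) × 100% ≈ 711.4%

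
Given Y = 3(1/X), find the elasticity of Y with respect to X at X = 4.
Elasticity = -1

Elasticity = (dY/dX) · (X/Y)

dY/dX = -3/X²
At X = 4: dY/dX = -3/16, Y = 3/4

Elasticity = (-3/16) · (4 / (3/4)) = -1

Interpretation: for a small percentage change in X, the percentage change in Y is approximately -1.00 times as large.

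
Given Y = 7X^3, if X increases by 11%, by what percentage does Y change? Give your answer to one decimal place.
36.8%

For Y = 7X^3:
If X → X(1 + 0.11)
Then Y → Y · (1 + 0.11)^3
     ≈ Y · 1.3676

Percentage change = ((1 + 0.11)^3 − 1) × 100% ≈ 36.8%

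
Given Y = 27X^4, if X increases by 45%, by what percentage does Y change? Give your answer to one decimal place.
342.1%

For Y = 27X^4:
If X → X(1 + 0.45)
Then Y → Y · (1 + 0.45)^4
     ≈ Y · 4.4205

Percentage change = ((1 + 0.45)^4 − 1) × 100% ≈ 342.1%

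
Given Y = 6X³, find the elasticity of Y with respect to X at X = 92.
Elasticity = 3

Elasticity = (dY/dX) · (X/Y)

dY/dX = 18·X²
At X = 92: dY/dX = 152352, Y = 4672128

Elasticity = 152352 · (92 / 4672128) = 3

Interpretation: for a small percentage change in X, the percentage change in Y is approximately 3.00 times as large.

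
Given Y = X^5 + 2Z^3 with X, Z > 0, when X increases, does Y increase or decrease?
Y increases

Taking the partial derivative:
∂Y/∂X = 5X^4

∂Y/∂X = 5X^4 > 0 (assuming positive values)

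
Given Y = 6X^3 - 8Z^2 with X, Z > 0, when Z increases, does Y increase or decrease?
Y decreases

Taking the partial derivative:
∂Y/∂Z = -16Z

∂Y/∂Z = -16Z < 0 (assuming positive values)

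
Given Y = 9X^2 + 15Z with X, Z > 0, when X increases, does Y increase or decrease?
Y increases

Taking the partial derivative:
∂Y/∂X = 18X

∂Y/∂X = 18X > 0 (assuming positive values)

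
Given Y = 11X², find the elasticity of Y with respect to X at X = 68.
Elasticity = 2

Elasticity = (dY/dX) · (X/Y)

dY/dX = 22·X
At X = 68: dY/dX = 1496, Y = 50864

Elasticity = 1496 · (68 / 50864) = 2

Interpretation: for a small percentage change in X, the percentage change in Y is approximately 2.00 times as large.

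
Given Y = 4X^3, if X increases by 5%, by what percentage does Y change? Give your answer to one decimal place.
15.8%

For Y = 4X^3:
If X → X(1 + 0.05)
Then Y → Y · (1 + 0.05)^3
     ≈ Y · 1.1576

Percentage change = ((1 + 0.05)^3 − 1) × 100% ≈ 15.8%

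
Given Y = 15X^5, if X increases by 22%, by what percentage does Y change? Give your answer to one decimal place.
170.3%

For Y = 15X^5:
If X → X(1 + 0.22)
Then Y → Y · (1 + 0.22)^5
     ≈ Y · 2.7027

Percentage change = ((1 + 0.22)^5 − 1) × 100% ≈ 170.3%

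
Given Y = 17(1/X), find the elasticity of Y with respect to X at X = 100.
Elasticity = -1

Elasticity = (dY/dX) · (X/Y)

dY/dX = -17/X²
At X = 100: dY/dX = -17/10000, Y = 17/100

Elasticity = (-17/10000) · (100 / (17/100)) = -1

Interpretation: for a small percentage change in X, the percentage change in Y is approximately -1.00 times as large.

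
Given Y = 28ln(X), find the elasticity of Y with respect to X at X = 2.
Elasticity = 1/ln(2) ≈ 1.4427

Elasticity = (dY/dX) · (X/Y)

dY/dX = 28/X
At X = 2: dY/dX = 14, Y = 28·ln(2)

Elasticity = 14 · (2 / (28·ln(2))) = 1/ln(2) ≈ 1.4427

Interpretation: for a small percentage change in X, the percentage change in Y is approximately 1.44 times as large.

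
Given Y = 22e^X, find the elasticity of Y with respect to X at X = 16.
Elasticity = 16

Elasticity = (dY/dX) · (X/Y)

dY/dX = 22·e^X
At X = 16: dY/dX = 22·e^16, Y = 22·e^16

Elasticity = (22·e^16) · (16 / (22·e^16)) = 16

Interpretation: for a small percentage change in X, the percentage change in Y is approximately 16.00 times as large.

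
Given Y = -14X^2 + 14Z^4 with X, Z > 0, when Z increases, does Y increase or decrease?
Y increases

Taking the partial derivative:
∂Y/∂Z = 56Z^3

∂Y/∂Z = 56Z^3 > 0 (assuming positive values)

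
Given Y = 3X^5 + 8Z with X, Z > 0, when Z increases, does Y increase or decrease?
Y increases

Taking the partial derivative:
∂Y/∂Z = 8

∂Y/∂Z = 8 > 0 (assuming positive values)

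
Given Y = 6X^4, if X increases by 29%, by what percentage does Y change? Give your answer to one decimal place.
176.9%

For Y = 6X^4:
If X → X(1 + 0.29)
Then Y → Y · (1 + 0.29)^4
     ≈ Y · 2.7692

Percentage change = ((1 + 0.29)^4 − 1) × 100% ≈ 176.9%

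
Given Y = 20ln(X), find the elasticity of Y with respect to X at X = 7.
Elasticity = 1/ln(7) ≈ 0.5139

Elasticity = (dY/dX) · (X/Y)

dY/dX = 20/X
At X = 7: dY/dX = 20/7, Y = 20·ln(7)

Elasticity = (20/7) · (7 / (20·ln(7))) = 1/ln(7) ≈ 0.5139

Interpretation: for a small percentage change in X, the percentage change in Y is approximately 0.51 times as large.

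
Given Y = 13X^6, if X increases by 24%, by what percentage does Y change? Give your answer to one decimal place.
263.5%

For Y = 13X^6:
If X → X(1 + 0.24)
Then Y → Y · (1 + 0.24)^6
     ≈ Y · 3.6352

Percentage change = ((1 + 0.24)^6 − 1) × 100% ≈ 263.5%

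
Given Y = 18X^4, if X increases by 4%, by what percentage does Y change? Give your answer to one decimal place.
17.0%

For Y = 18X^4:
If X → X(1 + 0.04)
Then Y → Y · (1 + 0.04)^4
     ≈ Y · 1.1699

Percentage change = ((1 + 0.04)^4 − 1) × 100% ≈ 17.0%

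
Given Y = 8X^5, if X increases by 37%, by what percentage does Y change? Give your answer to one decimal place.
382.6%

For Y = 8X^5:
If X → X(1 + 0.37)
Then Y → Y · (1 + 0.37)^5
     ≈ Y · 4.8262

Percentage change = ((1 + 0.37)^5 − 1) × 100% ≈ 382.6%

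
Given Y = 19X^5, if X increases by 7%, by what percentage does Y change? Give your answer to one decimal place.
40.3%

For Y = 19X^5:
If X → X(1 + 0.07)
Then Y → Y · (1 + 0.07)^5
     ≈ Y · 1.4026

Percentage change = ((1 + 0.07)^5 − 1) × 100% ≈ 40.3%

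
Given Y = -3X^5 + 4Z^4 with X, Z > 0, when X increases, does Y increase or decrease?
Y decreases

Taking the partial derivative:
∂Y/∂X = -15X^4

∂Y/∂X = -15X^4 < 0 (assuming positive values)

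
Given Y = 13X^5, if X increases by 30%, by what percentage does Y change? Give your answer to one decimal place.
271.3%

For Y = 13X^5:
If X → X(1 + 0.3)
Then Y → Y · (1 + 0.3)^5
     ≈ Y · 3.7129

Percentage change = ((1 + 0.3)^5 − 1) × 100% ≈ 271.3%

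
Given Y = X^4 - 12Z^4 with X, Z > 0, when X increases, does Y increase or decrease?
Y increases

Taking the partial derivative:
∂Y/∂X = 4X^3

∂Y/∂X = 4X^3 > 0 (assuming positive values)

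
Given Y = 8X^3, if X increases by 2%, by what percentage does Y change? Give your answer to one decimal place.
6.1%

For Y = 8X^3:
If X → X(1 + 0.02)
Then Y → Y · (1 + 0.02)^3
     ≈ Y · 1.0612

Percentage change = ((1 + 0.02)^3 − 1) × 100% ≈ 6.1%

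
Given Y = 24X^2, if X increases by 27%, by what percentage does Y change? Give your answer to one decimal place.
61.3%

For Y = 24X^2:
If X → X(1 + 0.27)
Then Y → Y · (1 + 0.27)^2
     = Y · 1.6129

Percentage change = ((1 + 0.27)^2 − 1) × 100% ≈ 61.3%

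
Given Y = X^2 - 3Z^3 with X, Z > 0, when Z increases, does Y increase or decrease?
Y decreases

Taking the partial derivative:
∂Y/∂Z = -9Z^2

∂Y/∂Z = -9Z^2 < 0 (assuming positive values)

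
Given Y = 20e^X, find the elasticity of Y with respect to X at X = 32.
Elasticity = 32

Elasticity = (dY/dX) · (X/Y)

dY/dX = 20·e^X
At X = 32: dY/dX = 20·e^32, Y = 20·e^32

Elasticity = (20·e^32) · (32 / (20·e^32)) = 32

Interpretation: for a small percentage change in X, the percentage change in Y is approximately 32.00 times as large.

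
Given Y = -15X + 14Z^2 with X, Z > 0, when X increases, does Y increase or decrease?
Y decreases

Taking the partial derivative:
∂Y/∂X = -15

∂Y/∂X = -15 < 0 (assuming positive values)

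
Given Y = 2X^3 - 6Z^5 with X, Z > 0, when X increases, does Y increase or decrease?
Y increases

Taking the partial derivative:
∂Y/∂X = 6X^2

∂Y/∂X = 6X^2 > 0 (assuming positive values)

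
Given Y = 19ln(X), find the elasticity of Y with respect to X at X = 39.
Elasticity = 1/ln(39) ≈ 0.2730

Elasticity = (dY/dX) · (X/Y)

dY/dX = 19/X
At X = 39: dY/dX = 19/39, Y = 19·ln(39)

Elasticity = (19/39) · (39 / (19·ln(39))) = 1/ln(39) ≈ 0.2730

Interpretation: for a small percentage change in X, the percentage change in Y is approximately 0.27 times as large.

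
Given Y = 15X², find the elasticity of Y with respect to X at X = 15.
Elasticity = 2

Elasticity = (dY/dX) · (X/Y)

dY/dX = 30·X
At X = 15: dY/dX = 450, Y = 3375

Elasticity = 450 · (15 / 3375) = 2

Interpretation: for a small percentage change in X, the percentage change in Y is approximately 2.00 times as large.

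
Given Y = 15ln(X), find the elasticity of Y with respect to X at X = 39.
Elasticity = 1/ln(39) ≈ 0.2730

Elasticity = (dY/dX) · (X/Y)

dY/dX = 15/X
At X = 39: dY/dX = 5/13, Y = 15·ln(39)

Elasticity = (5/13) · (39 / (15·ln(39))) = 1/ln(39) ≈ 0.2730

Interpretation: for a small percentage change in X, the percentage change in Y is approximately 0.27 times as large.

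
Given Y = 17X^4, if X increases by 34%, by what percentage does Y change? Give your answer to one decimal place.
222.4%

For Y = 17X^4:
If X → X(1 + 0.34)
Then Y → Y · (1 + 0.34)^4
     ≈ Y · 3.2242

Percentage change = ((1 + 0.34)^4 − 1) × 100% ≈ 222.4%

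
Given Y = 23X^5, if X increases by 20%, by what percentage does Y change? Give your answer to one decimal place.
148.8%

For Y = 23X^5:
If X → X(1 + 0.2)
Then Y → Y · (1 + 0.2)^5
     ≈ Y · 2.4883

Percentage change = ((1 + 0.2)^5 − 1) × 100% ≈ 148.8%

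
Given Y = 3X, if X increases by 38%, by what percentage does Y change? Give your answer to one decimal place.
38.0%

For Y = 3X:
If X → X(1 + 0.38)
Then Y → Y · (1 + 0.38)^1
     = Y · 1.3800

Percentage change = ((1 + 0.38)^1 − 1) × 100% = 38.0%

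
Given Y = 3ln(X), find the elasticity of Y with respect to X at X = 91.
Elasticity = 1/ln(91) ≈ 0.2217

Elasticity = (dY/dX) · (X/Y)

dY/dX = 3/X
At X = 91: dY/dX = 3/91, Y = 3·ln(91)

Elasticity = (3/91) · (91 / (3·ln(91))) = 1/ln(91) ≈ 0.2217

Interpretation: for a small percentage change in X, the percentage change in Y is approximately 0.22 times as large.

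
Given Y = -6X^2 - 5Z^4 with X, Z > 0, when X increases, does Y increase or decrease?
Y decreases

Taking the partial derivative:
∂Y/∂X = -12X

∂Y/∂X = -12X < 0 (assuming positive values)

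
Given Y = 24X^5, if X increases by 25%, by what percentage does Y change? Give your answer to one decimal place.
205.2%

For Y = 24X^5:
If X → X(1 + 0.25)
Then Y → Y · (1 + 0.25)^5
     ≈ Y · 3.0518

Percentage change = ((1 + 0.25)^5 − 1) × 100% ≈ 205.2%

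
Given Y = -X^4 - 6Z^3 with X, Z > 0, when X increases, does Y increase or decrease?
Y decreases

Taking the partial derivative:
∂Y/∂X = -4X^3

∂Y/∂X = -4X^3 < 0 (assuming positive values)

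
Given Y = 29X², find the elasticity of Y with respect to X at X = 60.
Elasticity = 2

Elasticity = (dY/dX) · (X/Y)

dY/dX = 58·X
At X = 60: dY/dX = 3480, Y = 104400

Elasticity = 3480 · (60 / 104400) = 2

Interpretation: for a small percentage change in X, the percentage change in Y is approximately 2.00 times as large.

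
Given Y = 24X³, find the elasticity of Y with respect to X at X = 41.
Elasticity = 3

Elasticity = (dY/dX) · (X/Y)

dY/dX = 72·X²
At X = 41: dY/dX = 121032, Y = 1654104

Elasticity = 121032 · (41 / 1654104) = 3

Interpretation: for a small percentage change in X, the percentage change in Y is approximately 3.00 times as large.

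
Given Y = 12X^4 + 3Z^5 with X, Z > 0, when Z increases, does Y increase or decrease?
Y increases

Taking the partial derivative:
∂Y/∂Z = 15Z^4

∂Y/∂Z = 15Z^4 > 0 (assuming positive values)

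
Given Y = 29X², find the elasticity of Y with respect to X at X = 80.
Elasticity = 2

Elasticity = (dY/dX) · (X/Y)

dY/dX = 58·X
At X = 80: dY/dX = 4640, Y = 185600

Elasticity = 4640 · (80 / 185600) = 2

Interpretation: for a small percentage change in X, the percentage change in Y is approximately 2.00 times as large.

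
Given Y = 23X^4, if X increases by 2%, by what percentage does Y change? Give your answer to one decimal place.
8.2%

For Y = 23X^4:
If X → X(1 + 0.02)
Then Y → Y · (1 + 0.02)^4
     ≈ Y · 1.0824

Percentage change = ((1 + 0.02)^4 − 1) × 100% ≈ 8.2%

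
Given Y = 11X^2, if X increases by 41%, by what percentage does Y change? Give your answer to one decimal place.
98.8%

For Y = 11X^2:
If X → X(1 + 0.41)
Then Y → Y · (1 + 0.41)^2
     = Y · 1.9881

Percentage change = ((1 + 0.41)^2 − 1) × 100% ≈ 98.8%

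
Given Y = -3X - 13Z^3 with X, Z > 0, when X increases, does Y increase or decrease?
Y decreases

Taking the partial derivative:
∂Y/∂X = -3

∂Y/∂X = -3 < 0 (assuming positive values)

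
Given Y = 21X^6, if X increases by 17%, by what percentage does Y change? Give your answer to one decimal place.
156.5%

For Y = 21X^6:
If X → X(1 + 0.17)
Then Y → Y · (1 + 0.17)^6
     ≈ Y · 2.5652

Percentage change = ((1 + 0.17)^6 − 1) × 100% ≈ 156.5%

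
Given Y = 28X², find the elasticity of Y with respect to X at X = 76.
Elasticity = 2

Elasticity = (dY/dX) · (X/Y)

dY/dX = 56·X
At X = 76: dY/dX = 4256, Y = 161728

Elasticity = 4256 · (76 / 161728) = 2

Interpretation: for a small percentage change in X, the percentage change in Y is approximately 2.00 times as large.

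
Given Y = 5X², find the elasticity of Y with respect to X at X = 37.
Elasticity = 2

Elasticity = (dY/dX) · (X/Y)

dY/dX = 10·X
At X = 37: dY/dX = 370, Y = 6845

Elasticity = 370 · (37 / 6845) = 2

Interpretation: for a small percentage change in X, the percentage change in Y is approximately 2.00 times as large.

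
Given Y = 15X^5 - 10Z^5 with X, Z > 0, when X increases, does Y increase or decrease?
Y increases

Taking the partial derivative:
∂Y/∂X = 75X^4

∂Y/∂X = 75X^4 > 0 (assuming positive values)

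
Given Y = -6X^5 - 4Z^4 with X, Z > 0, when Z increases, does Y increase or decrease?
Y decreases

Taking the partial derivative:
∂Y/∂Z = -16Z^3

∂Y/∂Z = -16Z^3 < 0 (assuming positive values)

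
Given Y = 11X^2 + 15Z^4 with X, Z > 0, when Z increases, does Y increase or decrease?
Y increases

Taking the partial derivative:
∂Y/∂Z = 60Z^3

∂Y/∂Z = 60Z^3 > 0 (assuming positive values)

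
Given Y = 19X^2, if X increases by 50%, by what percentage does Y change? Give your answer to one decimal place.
125.0%

For Y = 19X^2:
If X → X(1 + 0.5)
Then Y → Y · (1 + 0.5)^2
     = Y · 2.2500

Percentage change = ((1 + 0.5)^2 − 1) × 100% = 125.0%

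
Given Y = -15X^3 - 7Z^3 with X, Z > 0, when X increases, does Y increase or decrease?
Y decreases

Taking the partial derivative:
∂Y/∂X = -45X^2

∂Y/∂X = -45X^2 < 0 (assuming positive values)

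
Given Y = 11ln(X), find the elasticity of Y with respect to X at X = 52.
Elasticity = 1/ln(52) ≈ 0.2531

Elasticity = (dY/dX) · (X/Y)

dY/dX = 11/X
At X = 52: dY/dX = 11/52, Y = 11·ln(52)

Elasticity = (11/52) · (52 / (11·ln(52))) = 1/ln(52) ≈ 0.2531

Interpretation: for a small percentage change in X, the percentage change in Y is approximately 0.25 times as large.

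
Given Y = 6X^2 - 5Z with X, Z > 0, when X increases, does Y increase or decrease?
Y increases

Taking the partial derivative:
∂Y/∂X = 12X

∂Y/∂X = 12X > 0 (assuming positive values)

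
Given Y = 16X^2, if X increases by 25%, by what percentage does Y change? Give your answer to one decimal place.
56.3%

For Y = 16X^2:
If X → X(1 + 0.25)
Then Y → Y · (1 + 0.25)^2
     = Y · 1.5625

Percentage change = ((1 + 0.25)^2 − 1) × 100% ≈ 56.3%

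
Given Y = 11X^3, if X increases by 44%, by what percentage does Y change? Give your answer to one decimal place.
198.6%

For Y = 11X^3:
If X → X(1 + 0.44)
Then Y → Y · (1 + 0.44)^3
     ≈ Y · 2.9860

Percentage change = ((1 + 0.44)^3 − 1) × 100% ≈ 198.6%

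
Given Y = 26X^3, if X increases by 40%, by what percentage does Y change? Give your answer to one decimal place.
174.4%

For Y = 26X^3:
If X → X(1 + 0.4)
Then Y → Y · (1 + 0.4)^3
     = Y · 2.7440

Percentage change = ((1 + 0.4)^3 − 1) × 100% = 174.4%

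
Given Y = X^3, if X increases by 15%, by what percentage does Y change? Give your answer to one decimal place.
52.1%

For Y = X^3:
If X → X(1 + 0.15)
Then Y → Y · (1 + 0.15)^3
     ≈ Y · 1.5209

Percentage change = ((1 + 0.15)^3 − 1) × 100% ≈ 52.1%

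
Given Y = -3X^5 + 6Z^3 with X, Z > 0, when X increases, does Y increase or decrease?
Y decreases

Taking the partial derivative:
∂Y/∂X = -15X^4

∂Y/∂X = -15X^4 < 0 (assuming positive values)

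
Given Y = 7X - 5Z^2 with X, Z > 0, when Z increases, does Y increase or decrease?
Y decreases

Taking the partial derivative:
∂Y/∂Z = -10Z

∂Y/∂Z = -10Z < 0 (assuming positive values)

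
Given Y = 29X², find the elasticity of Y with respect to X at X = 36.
Elasticity = 2

Elasticity = (dY/dX) · (X/Y)

dY/dX = 58·X
At X = 36: dY/dX = 2088, Y = 37584

Elasticity = 2088 · (36 / 37584) = 2

Interpretation: for a small percentage change in X, the percentage change in Y is approximately 2.00 times as large.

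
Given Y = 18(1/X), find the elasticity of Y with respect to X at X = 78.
Elasticity = -1

Elasticity = (dY/dX) · (X/Y)

dY/dX = -18/X²
At X = 78: dY/dX = -1/338, Y = 3/13

Elasticity = (-1/338) · (78 / (3/13)) = -1

Interpretation: for a small percentage change in X, the percentage change in Y is approximately -1.00 times as large.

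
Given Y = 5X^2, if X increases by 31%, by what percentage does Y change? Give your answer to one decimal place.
71.6%

For Y = 5X^2:
If X → X(1 + 0.31)
Then Y → Y · (1 + 0.31)^2
     = Y · 1.7161

Percentage change = ((1 + 0.31)^2 − 1) × 100% ≈ 71.6%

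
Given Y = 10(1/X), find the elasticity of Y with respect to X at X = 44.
Elasticity = -1

Elasticity = (dY/dX) · (X/Y)

dY/dX = -10/X²
At X = 44: dY/dX = -5/968, Y = 5/22

Elasticity = (-5/968) · (44 / (5/22)) = -1

Interpretation: for a small percentage change in X, the percentage change in Y is approximately -1.00 times as large.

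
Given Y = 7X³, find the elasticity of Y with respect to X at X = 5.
Elasticity = 3

Elasticity = (dY/dX) · (X/Y)

dY/dX = 21·X²
At X = 5: dY/dX = 525, Y = 875

Elasticity = 525 · (5 / 875) = 3

Interpretation: for a small percentage change in X, the percentage change in Y is approximately 3.00 times as large.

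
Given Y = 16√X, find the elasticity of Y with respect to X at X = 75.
Elasticity = 1/2

Elasticity = (dY/dX) · (X/Y)

dY/dX = 8/√X
At X = 75: dY/dX = 8·√3/15, Y = 80·√3

Elasticity = (8·√3/15) · (75 / (80·√3)) = 1/2

Interpretation: for a small percentage change in X, the percentage change in Y is approximately 0.50 times as large.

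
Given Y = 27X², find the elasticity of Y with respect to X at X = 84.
Elasticity = 2

Elasticity = (dY/dX) · (X/Y)

dY/dX = 54·X
At X = 84: dY/dX = 4536, Y = 190512

Elasticity = 4536 · (84 / 190512) = 2

Interpretation: for a small percentage change in X, the percentage change in Y is approximately 2.00 times as large.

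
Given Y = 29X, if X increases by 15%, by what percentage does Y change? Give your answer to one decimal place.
15.0%

For Y = 29X:
If X → X(1 + 0.15)
Then Y → Y · (1 + 0.15)^1
     = Y · 1.1500

Percentage change = ((1 + 0.15)^1 − 1) × 100% = 15.0%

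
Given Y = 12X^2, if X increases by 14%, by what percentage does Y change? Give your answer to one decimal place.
30.0%

For Y = 12X^2:
If X → X(1 + 0.14)
Then Y → Y · (1 + 0.14)^2
     = Y · 1.2996

Percentage change = ((1 + 0.14)^2 − 1) × 100% ≈ 30.0%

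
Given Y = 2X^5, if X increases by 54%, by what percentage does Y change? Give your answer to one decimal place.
766.2%

For Y = 2X^5:
If X → X(1 + 0.54)
Then Y → Y · (1 + 0.54)^5
     ≈ Y · 8.6617

Percentage change = ((1 + 0.54)^5 − 1) × 100% ≈ 766.2%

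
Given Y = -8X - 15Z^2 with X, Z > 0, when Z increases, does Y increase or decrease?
Y decreases

Taking the partial derivative:
∂Y/∂Z = -30Z

∂Y/∂Z = -30Z < 0 (assuming positive values)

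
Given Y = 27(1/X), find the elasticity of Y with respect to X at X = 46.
Elasticity = -1

Elasticity = (dY/dX) · (X/Y)

dY/dX = -27/X²
At X = 46: dY/dX = -27/2116, Y = 27/46

Elasticity = (-27/2116) · (46 / (27/46)) = -1

Interpretation: for a small percentage change in X, the percentage change in Y is approximately -1.00 times as large.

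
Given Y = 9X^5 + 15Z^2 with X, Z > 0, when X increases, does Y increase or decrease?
Y increases

Taking the partial derivative:
∂Y/∂X = 45X^4

∂Y/∂X = 45X^4 > 0 (assuming positive values)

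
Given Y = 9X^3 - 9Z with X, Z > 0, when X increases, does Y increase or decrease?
Y increases

Taking the partial derivative:
∂Y/∂X = 27X^2

∂Y/∂X = 27X^2 > 0 (assuming positive values)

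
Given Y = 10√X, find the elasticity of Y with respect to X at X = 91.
Elasticity = 1/2

Elasticity = (dY/dX) · (X/Y)

dY/dX = 5/√X
At X = 91: dY/dX = 5·√91/91, Y = 10·√91

Elasticity = (5·√91/91) · (91 / (10·√91)) = 1/2

Interpretation: for a small percentage change in X, the percentage change in Y is approximately 0.50 times as large.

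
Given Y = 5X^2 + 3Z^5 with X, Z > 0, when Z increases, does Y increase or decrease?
Y increases

Taking the partial derivative:
∂Y/∂Z = 15Z^4

∂Y/∂Z = 15Z^4 > 0 (assuming positive values)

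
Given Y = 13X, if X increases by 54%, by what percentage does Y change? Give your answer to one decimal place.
54.0%

For Y = 13X:
If X → X(1 + 0.54)
Then Y → Y · (1 + 0.54)^1
     = Y · 1.5400

Percentage change = ((1 + 0.54)^1 − 1) × 100% = 54.0%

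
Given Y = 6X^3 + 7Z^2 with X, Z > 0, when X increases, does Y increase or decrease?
Y increases

Taking the partial derivative:
∂Y/∂X = 18X^2

∂Y/∂X = 18X^2 > 0 (assuming positive values)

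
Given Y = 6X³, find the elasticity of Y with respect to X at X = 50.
Elasticity = 3

Elasticity = (dY/dX) · (X/Y)

dY/dX = 18·X²
At X = 50: dY/dX = 45000, Y = 750000

Elasticity = 45000 · (50 / 750000) = 3

Interpretation: for a small percentage change in X, the percentage change in Y is approximately 3.00 times as large.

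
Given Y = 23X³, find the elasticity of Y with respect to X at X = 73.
Elasticity = 3

Elasticity = (dY/dX) · (X/Y)

dY/dX = 69·X²
At X = 73: dY/dX = 367701, Y = 8947391

Elasticity = 367701 · (73 / 8947391) = 3

Interpretation: for a small percentage change in X, the percentage change in Y is approximately 3.00 times as large.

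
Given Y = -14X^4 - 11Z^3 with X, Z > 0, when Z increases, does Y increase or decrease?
Y decreases

Taking the partial derivative:
∂Y/∂Z = -33Z^2

∂Y/∂Z = -33Z^2 < 0 (assuming positive values)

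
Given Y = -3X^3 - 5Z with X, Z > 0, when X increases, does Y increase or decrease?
Y decreases

Taking the partial derivative:
∂Y/∂X = -9X^2

∂Y/∂X = -9X^2 < 0 (assuming positive values)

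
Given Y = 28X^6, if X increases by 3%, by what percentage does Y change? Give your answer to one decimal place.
19.4%

For Y = 28X^6:
If X → X(1 + 0.03)
Then Y → Y · (1 + 0.03)^6
     ≈ Y · 1.1941

Percentage change = ((1 + 0.03)^6 − 1) × 100% ≈ 19.4%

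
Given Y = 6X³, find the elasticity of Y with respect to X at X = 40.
Elasticity = 3

Elasticity = (dY/dX) · (X/Y)

dY/dX = 18·X²
At X = 40: dY/dX = 28800, Y = 384000

Elasticity = 28800 · (40 / 384000) = 3

Interpretation: for a small percentage change in X, the percentage change in Y is approximately 3.00 times as large.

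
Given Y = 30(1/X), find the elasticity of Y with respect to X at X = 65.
Elasticity = -1

Elasticity = (dY/dX) · (X/Y)

dY/dX = -30/X²
At X = 65: dY/dX = -6/845, Y = 6/13

Elasticity = (-6/845) · (65 / (6/13)) = -1

Interpretation: for a small percentage change in X, the percentage change in Y is approximately -1.00 times as large.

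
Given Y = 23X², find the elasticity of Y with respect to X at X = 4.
Elasticity = 2

Elasticity = (dY/dX) · (X/Y)

dY/dX = 46·X
At X = 4: dY/dX = 184, Y = 368

Elasticity = 184 · (4 / 368) = 2

Interpretation: for a small percentage change in X, the percentage change in Y is approximately 2.00 times as large.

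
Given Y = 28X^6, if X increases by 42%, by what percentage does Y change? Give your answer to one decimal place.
719.8%

For Y = 28X^6:
If X → X(1 + 0.42)
Then Y → Y · (1 + 0.42)^6
     ≈ Y · 8.1984

Percentage change = ((1 + 0.42)^6 − 1) × 100% ≈ 719.8%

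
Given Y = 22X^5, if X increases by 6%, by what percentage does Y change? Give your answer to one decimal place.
33.8%

For Y = 22X^5:
If X → X(1 + 0.06)
Then Y → Y · (1 + 0.06)^5
     ≈ Y · 1.3382

Percentage change = ((1 + 0.06)^5 − 1) × 100% ≈ 33.8%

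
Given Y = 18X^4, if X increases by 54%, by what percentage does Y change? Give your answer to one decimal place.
462.4%

For Y = 18X^4:
If X → X(1 + 0.54)
Then Y → Y · (1 + 0.54)^4
     ≈ Y · 5.6245

Percentage change = ((1 + 0.54)^4 − 1) × 100% ≈ 462.4%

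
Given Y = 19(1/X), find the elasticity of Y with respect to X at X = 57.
Elasticity = -1

Elasticity = (dY/dX) · (X/Y)

dY/dX = -19/X²
At X = 57: dY/dX = -1/171, Y = 1/3

Elasticity = (-1/171) · (57 / (1/3)) = -1

Interpretation: for a small percentage change in X, the percentage change in Y is approximately -1.00 times as large.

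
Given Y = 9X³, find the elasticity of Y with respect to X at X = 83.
Elasticity = 3

Elasticity = (dY/dX) · (X/Y)

dY/dX = 27·X²
At X = 83: dY/dX = 186003, Y = 5146083

Elasticity = 186003 · (83 / 5146083) = 3

Interpretation: for a small percentage change in X, the percentage change in Y is approximately 3.00 times as large.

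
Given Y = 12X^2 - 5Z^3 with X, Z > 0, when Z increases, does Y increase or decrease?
Y decreases

Taking the partial derivative:
∂Y/∂Z = -15Z^2

∂Y/∂Z = -15Z^2 < 0 (assuming positive values)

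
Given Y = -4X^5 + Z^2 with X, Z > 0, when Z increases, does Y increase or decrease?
Y increases

Taking the partial derivative:
∂Y/∂Z = 2Z

∂Y/∂Z = 2Z > 0 (assuming positive values)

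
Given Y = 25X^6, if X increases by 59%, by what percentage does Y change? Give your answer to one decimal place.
1515.8%

For Y = 25X^6:
If X → X(1 + 0.59)
Then Y → Y · (1 + 0.59)^6
     ≈ Y · 16.1578

Percentage change = ((1 + 0.59)^6 − 1) × 100% ≈ 1515.8%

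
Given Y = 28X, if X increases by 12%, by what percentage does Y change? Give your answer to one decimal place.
12.0%

For Y = 28X:
If X → X(1 + 0.12)
Then Y → Y · (1 + 0.12)^1
     = Y · 1.1200

Percentage change = ((1 + 0.12)^1 − 1) × 100% = 12.0%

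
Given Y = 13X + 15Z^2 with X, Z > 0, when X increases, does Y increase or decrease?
Y increases

Taking the partial derivative:
∂Y/∂X = 13

∂Y/∂X = 13 > 0 (assuming positive values)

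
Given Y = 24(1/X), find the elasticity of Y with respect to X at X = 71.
Elasticity = -1

Elasticity = (dY/dX) · (X/Y)

dY/dX = -24/X²
At X = 71: dY/dX = -24/5041, Y = 24/71

Elasticity = (-24/5041) · (71 / (24/71)) = -1

Interpretation: for a small percentage change in X, the percentage change in Y is approximately -1.00 times as large.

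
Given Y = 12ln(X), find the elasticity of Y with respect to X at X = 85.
Elasticity = 1/ln(85) ≈ 0.2251

Elasticity = (dY/dX) · (X/Y)

dY/dX = 12/X
At X = 85: dY/dX = 12/85, Y = 12·ln(85)

Elasticity = (12/85) · (85 / (12·ln(85))) = 1/ln(85) ≈ 0.2251

Interpretation: for a small percentage change in X, the percentage change in Y is approximately 0.23 times as large.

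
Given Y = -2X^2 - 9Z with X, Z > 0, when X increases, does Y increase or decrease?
Y decreases

Taking the partial derivative:
∂Y/∂X = -4X

∂Y/∂X = -4X < 0 (assuming positive values)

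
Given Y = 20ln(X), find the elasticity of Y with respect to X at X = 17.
Elasticity = 1/ln(17) ≈ 0.3530

Elasticity = (dY/dX) · (X/Y)

dY/dX = 20/X
At X = 17: dY/dX = 20/17, Y = 20·ln(17)

Elasticity = (20/17) · (17 / (20·ln(17))) = 1/ln(17) ≈ 0.3530

Interpretation: for a small percentage change in X, the percentage change in Y is approximately 0.35 times as large.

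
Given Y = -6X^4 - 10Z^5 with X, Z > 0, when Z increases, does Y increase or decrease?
Y decreases

Taking the partial derivative:
∂Y/∂Z = -50Z^4

∂Y/∂Z = -50Z^4 < 0 (assuming positive values)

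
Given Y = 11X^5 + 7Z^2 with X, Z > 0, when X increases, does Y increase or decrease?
Y increases

Taking the partial derivative:
∂Y/∂X = 55X^4

∂Y/∂X = 55X^4 > 0 (assuming positive values)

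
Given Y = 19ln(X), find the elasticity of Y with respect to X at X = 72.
Elasticity = 1/ln(72) ≈ 0.2338

Elasticity = (dY/dX) · (X/Y)

dY/dX = 19/X
At X = 72: dY/dX = 19/72, Y = 19·ln(72)

Elasticity = (19/72) · (72 / (19·ln(72))) = 1/ln(72) ≈ 0.2338

Interpretation: for a small percentage change in X, the percentage change in Y is approximately 0.23 times as large.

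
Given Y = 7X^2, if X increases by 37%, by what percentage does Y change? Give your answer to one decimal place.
87.7%

For Y = 7X^2:
If X → X(1 + 0.37)
Then Y → Y · (1 + 0.37)^2
     = Y · 1.8769

Percentage change = ((1 + 0.37)^2 − 1) × 100% ≈ 87.7%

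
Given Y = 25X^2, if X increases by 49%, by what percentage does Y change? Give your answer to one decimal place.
122.0%

For Y = 25X^2:
If X → X(1 + 0.49)
Then Y → Y · (1 + 0.49)^2
     = Y · 2.2201

Percentage change = ((1 + 0.49)^2 − 1) × 100% ≈ 122.0%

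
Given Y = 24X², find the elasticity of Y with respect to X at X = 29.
Elasticity = 2

Elasticity = (dY/dX) · (X/Y)

dY/dX = 48·X
At X = 29: dY/dX = 1392, Y = 20184

Elasticity = 1392 · (29 / 20184) = 2

Interpretation: for a small percentage change in X, the percentage change in Y is approximately 2.00 times as large.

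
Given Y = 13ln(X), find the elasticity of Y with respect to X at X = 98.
Elasticity = 1/ln(98) ≈ 0.2181

Elasticity = (dY/dX) · (X/Y)

dY/dX = 13/X
At X = 98: dY/dX = 13/98, Y = 13·ln(98)

Elasticity = (13/98) · (98 / (13·ln(98))) = 1/ln(98) ≈ 0.2181

Interpretation: for a small percentage change in X, the percentage change in Y is approximately 0.22 times as large.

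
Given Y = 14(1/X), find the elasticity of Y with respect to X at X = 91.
Elasticity = -1

Elasticity = (dY/dX) · (X/Y)

dY/dX = -14/X²
At X = 91: dY/dX = -2/1183, Y = 2/13

Elasticity = (-2/1183) · (91 / (2/13)) = -1

Interpretation: for a small percentage change in X, the percentage change in Y is approximately -1.00 times as large.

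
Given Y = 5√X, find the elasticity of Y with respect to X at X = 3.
Elasticity = 1/2

Elasticity = (dY/dX) · (X/Y)

dY/dX = 5/(2·√X)
At X = 3: dY/dX = 5·√3/6, Y = 5·√3

Elasticity = (5·√3/6) · (3 / (5·√3)) = 1/2

Interpretation: for a small percentage change in X, the percentage change in Y is approximately 0.50 times as large.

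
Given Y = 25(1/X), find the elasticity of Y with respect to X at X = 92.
Elasticity = -1

Elasticity = (dY/dX) · (X/Y)

dY/dX = -25/X²
At X = 92: dY/dX = -25/8464, Y = 25/92

Elasticity = (-25/8464) · (92 / (25/92)) = -1

Interpretation: for a small percentage change in X, the percentage change in Y is approximately -1.00 times as large.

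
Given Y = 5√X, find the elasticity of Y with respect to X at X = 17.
Elasticity = 1/2

Elasticity = (dY/dX) · (X/Y)

dY/dX = 5/(2·√X)
At X = 17: dY/dX = 5·√17/34, Y = 5·√17

Elasticity = (5·√17/34) · (17 / (5·√17)) = 1/2

Interpretation: for a small percentage change in X, the percentage change in Y is approximately 0.50 times as large.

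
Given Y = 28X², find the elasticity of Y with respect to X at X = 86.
Elasticity = 2

Elasticity = (dY/dX) · (X/Y)

dY/dX = 56·X
At X = 86: dY/dX = 4816, Y = 207088

Elasticity = 4816 · (86 / 207088) = 2

Interpretation: for a small percentage change in X, the percentage change in Y is approximately 2.00 times as large.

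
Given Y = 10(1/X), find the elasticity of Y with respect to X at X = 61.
Elasticity = -1

Elasticity = (dY/dX) · (X/Y)

dY/dX = -10/X²
At X = 61: dY/dX = -10/3721, Y = 10/61

Elasticity = (-10/3721) · (61 / (10/61)) = -1

Interpretation: for a small percentage change in X, the percentage change in Y is approximately -1.00 times as large.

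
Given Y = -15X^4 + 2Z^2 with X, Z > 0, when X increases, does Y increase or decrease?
Y decreases

Taking the partial derivative:
∂Y/∂X = -60X^3

∂Y/∂X = -60X^3 < 0 (assuming positive values)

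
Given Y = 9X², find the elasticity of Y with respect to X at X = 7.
Elasticity = 2

Elasticity = (dY/dX) · (X/Y)

dY/dX = 18·X
At X = 7: dY/dX = 126, Y = 441

Elasticity = 126 · (7 / 441) = 2

Interpretation: for a small percentage change in X, the percentage change in Y is approximately 2.00 times as large.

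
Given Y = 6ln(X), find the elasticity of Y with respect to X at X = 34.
Elasticity = 1/ln(34) ≈ 0.2836

Elasticity = (dY/dX) · (X/Y)

dY/dX = 6/X
At X = 34: dY/dX = 3/17, Y = 6·ln(34)

Elasticity = (3/17) · (34 / (6·ln(34))) = 1/ln(34) ≈ 0.2836

Interpretation: for a small percentage change in X, the percentage change in Y is approximately 0.28 times as large.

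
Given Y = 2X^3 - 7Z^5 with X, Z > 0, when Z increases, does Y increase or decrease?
Y decreases

Taking the partial derivative:
∂Y/∂Z = -35Z^4

∂Y/∂Z = -35Z^4 < 0 (assuming positive values)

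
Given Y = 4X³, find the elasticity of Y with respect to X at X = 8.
Elasticity = 3

Elasticity = (dY/dX) · (X/Y)

dY/dX = 12·X²
At X = 8: dY/dX = 768, Y = 2048

Elasticity = 768 · (8 / 2048) = 3

Interpretation: for a small percentage change in X, the percentage change in Y is approximately 3.00 times as large.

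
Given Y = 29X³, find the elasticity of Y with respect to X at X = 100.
Elasticity = 3

Elasticity = (dY/dX) · (X/Y)

dY/dX = 87·X²
At X = 100: dY/dX = 870000, Y = 29000000

Elasticity = 870000 · (100 / 29000000) = 3

Interpretation: for a small percentage change in X, the percentage change in Y is approximately 3.00 times as large.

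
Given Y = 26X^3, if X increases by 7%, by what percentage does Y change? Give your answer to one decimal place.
22.5%

For Y = 26X^3:
If X → X(1 + 0.07)
Then Y → Y · (1 + 0.07)^3
     ≈ Y · 1.2250

Percentage change = ((1 + 0.07)^3 − 1) × 100% ≈ 22.5%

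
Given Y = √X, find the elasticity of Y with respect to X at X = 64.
Elasticity = 1/2

Elasticity = (dY/dX) · (X/Y)

dY/dX = 1/(2·√X)
At X = 64: dY/dX = 1/16, Y = 8

Elasticity = (1/16) · (64 / 8) = 1/2

Interpretation: for a small percentage change in X, the percentage change in Y is approximately 0.50 times as large.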